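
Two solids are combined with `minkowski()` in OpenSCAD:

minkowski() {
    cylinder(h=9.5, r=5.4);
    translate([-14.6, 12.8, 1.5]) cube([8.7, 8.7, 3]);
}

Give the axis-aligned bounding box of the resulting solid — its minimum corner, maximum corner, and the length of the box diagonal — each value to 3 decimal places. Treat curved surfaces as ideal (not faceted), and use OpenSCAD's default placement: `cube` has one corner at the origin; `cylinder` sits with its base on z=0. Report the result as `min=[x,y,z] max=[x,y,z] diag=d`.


min=[-20.000,7.400,1.500] max=[-0.500,26.900,14.000] diag=30.278

A = translate([-14.6, 12.8, 1.5]) cube([8.7, 8.7, 3]) → bbox [-14.6,12.8,1.5] .. [-5.9,21.5,4.5]
B = cylinder(h=9.5, r=5.4) → bbox [-5.4,-5.4,0] .. [5.4,5.4,9.5]
lo = A.lo+B.lo = [-14.6-5.4, 12.8-5.4, 1.5+0] = [-20.000,7.400,1.500]
hi = A.hi+B.hi = [-5.9+5.4, 21.5+5.4, 4.5+9.5] = [-0.500,26.900,14.000]
diag = √(19.5²+19.5²+12.5²) = √916.75 = 30.278


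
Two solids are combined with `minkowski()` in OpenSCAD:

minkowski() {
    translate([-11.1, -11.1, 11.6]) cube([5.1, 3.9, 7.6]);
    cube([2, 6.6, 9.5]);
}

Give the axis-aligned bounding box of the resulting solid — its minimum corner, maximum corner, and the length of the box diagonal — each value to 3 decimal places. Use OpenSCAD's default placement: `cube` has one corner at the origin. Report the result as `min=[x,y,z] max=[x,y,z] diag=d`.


min=[-11.100,-11.100,11.600] max=[-4.000,-0.600,28.700] diag=21.285

A = translate([-11.1, -11.1, 11.6]) cube([5.1, 3.9, 7.6]) → bbox [-11.1,-11.1,11.6] .. [-6,-7.2,19.2]
B = cube([2, 6.6, 9.5]) → bbox [0,0,0] .. [2,6.6,9.5]
lo = A.lo+B.lo = [-11.1+0, -11.1+0, 11.6+0] = [-11.100,-11.100,11.600]
hi = A.hi+B.hi = [-6+2, -7.2+6.6, 19.2+9.5] = [-4.000,-0.600,28.700]
diag = √(7.1²+10.5²+17.1²) = √453.07 = 21.285


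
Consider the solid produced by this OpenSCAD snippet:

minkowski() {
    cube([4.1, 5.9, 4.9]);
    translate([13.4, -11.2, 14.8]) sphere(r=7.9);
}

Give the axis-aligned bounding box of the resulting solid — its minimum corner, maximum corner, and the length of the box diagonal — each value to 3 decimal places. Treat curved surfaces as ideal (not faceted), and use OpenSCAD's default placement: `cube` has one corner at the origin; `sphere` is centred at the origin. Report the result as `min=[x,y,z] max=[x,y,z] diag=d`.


min=[5.500,-19.100,6.900] max=[25.400,2.600,27.600] diag=35.992

A = translate([13.4, -11.2, 14.8]) sphere(r=7.9) → bbox [5.5,-19.1,6.9] .. [21.3,-3.3,22.7]
B = cube([4.1, 5.9, 4.9]) → bbox [0,0,0] .. [4.1,5.9,4.9]
lo = A.lo+B.lo = [5.5+0, -19.1+0, 6.9+0] = [5.500,-19.100,6.900]
hi = A.hi+B.hi = [21.3+4.1, -3.3+5.9, 22.7+4.9] = [25.400,2.600,27.600]
diag = √(19.9²+21.7²+20.7²) = √1295.39 = 35.992


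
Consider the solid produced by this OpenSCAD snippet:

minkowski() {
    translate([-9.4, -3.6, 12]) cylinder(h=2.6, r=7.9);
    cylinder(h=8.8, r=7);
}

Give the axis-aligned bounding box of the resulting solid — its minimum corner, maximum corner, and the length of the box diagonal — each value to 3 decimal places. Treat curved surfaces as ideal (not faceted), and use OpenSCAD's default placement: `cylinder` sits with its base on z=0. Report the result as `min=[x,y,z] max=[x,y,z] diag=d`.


min=[-24.300,-18.500,12.000] max=[5.500,11.300,23.400] diag=43.658

A = translate([-9.4, -3.6, 12]) cylinder(h=2.6, r=7.9) → bbox [-17.3,-11.5,12] .. [-1.5,4.3,14.6]
B = cylinder(h=8.8, r=7) → bbox [-7,-7,0] .. [7,7,8.8]
lo = A.lo+B.lo = [-17.3-7, -11.5-7, 12+0] = [-24.300,-18.500,12.000]
hi = A.hi+B.hi = [-1.5+7, 4.3+7, 14.6+8.8] = [5.500,11.300,23.400]
diag = √(29.8²+29.8²+11.4²) = √1906.04 = 43.658


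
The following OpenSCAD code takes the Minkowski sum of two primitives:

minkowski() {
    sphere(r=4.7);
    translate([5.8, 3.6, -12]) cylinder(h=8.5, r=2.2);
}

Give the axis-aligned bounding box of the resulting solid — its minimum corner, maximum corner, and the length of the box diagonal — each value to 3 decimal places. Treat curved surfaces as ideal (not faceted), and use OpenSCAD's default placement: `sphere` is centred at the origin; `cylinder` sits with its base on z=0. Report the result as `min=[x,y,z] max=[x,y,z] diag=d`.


A = translate([5.8, 3.6, -12]) cylinder(h=8.5, r=2.2) → bbox [3.6,1.4,-12] .. [8,5.8,-3.5]
B = sphere(r=4.7) → bbox [-4.7,-4.7,-4.7] .. [4.7,4.7,4.7]
lo = A.lo+B.lo = [3.6-4.7, 1.4-4.7, -12-4.7] = [-1.100,-3.300,-16.700]
hi = A.hi+B.hi = [8+4.7, 5.8+4.7, -3.5+4.7] = [12.700,10.500,1.200]
diag = √(13.8²+13.8²+17.9²) = √701.29 = 26.482

min=[-1.100,-3.300,-16.700] max=[12.700,10.500,1.200] diag=26.482


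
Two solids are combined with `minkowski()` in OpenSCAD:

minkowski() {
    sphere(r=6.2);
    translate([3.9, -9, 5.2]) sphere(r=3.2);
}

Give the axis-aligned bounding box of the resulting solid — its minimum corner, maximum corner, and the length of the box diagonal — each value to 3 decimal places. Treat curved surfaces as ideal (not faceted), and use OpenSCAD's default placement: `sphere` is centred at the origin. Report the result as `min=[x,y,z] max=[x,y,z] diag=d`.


A = translate([3.9, -9, 5.2]) sphere(r=3.2) → bbox [0.7,-12.2,2] .. [7.1,-5.8,8.4]
B = sphere(r=6.2) → bbox [-6.2,-6.2,-6.2] .. [6.2,6.2,6.2]
lo = A.lo+B.lo = [0.7-6.2, -12.2-6.2, 2-6.2] = [-5.500,-18.400,-4.200]
hi = A.hi+B.hi = [7.1+6.2, -5.8+6.2, 8.4+6.2] = [13.300,0.400,14.600]
diag = √(18.8²+18.8²+18.8²) = √1060.32 = 32.563

min=[-5.500,-18.400,-4.200] max=[13.300,0.400,14.600] diag=32.563


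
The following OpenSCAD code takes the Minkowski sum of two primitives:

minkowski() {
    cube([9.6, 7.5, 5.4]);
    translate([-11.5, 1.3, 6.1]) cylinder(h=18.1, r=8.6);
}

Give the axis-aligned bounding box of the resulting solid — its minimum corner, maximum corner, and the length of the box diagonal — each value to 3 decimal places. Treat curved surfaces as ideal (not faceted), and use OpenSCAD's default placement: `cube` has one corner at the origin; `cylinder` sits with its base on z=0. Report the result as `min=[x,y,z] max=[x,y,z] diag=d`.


A = translate([-11.5, 1.3, 6.1]) cylinder(h=18.1, r=8.6) → bbox [-20.1,-7.3,6.1] .. [-2.9,9.9,24.2]
B = cube([9.6, 7.5, 5.4]) → bbox [0,0,0] .. [9.6,7.5,5.4]
lo = A.lo+B.lo = [-20.1+0, -7.3+0, 6.1+0] = [-20.100,-7.300,6.100]
hi = A.hi+B.hi = [-2.9+9.6, 9.9+7.5, 24.2+5.4] = [6.700,17.400,29.600]
diag = √(26.8²+24.7²+23.5²) = √1880.58 = 43.366

min=[-20.100,-7.300,6.100] max=[6.700,17.400,29.600] diag=43.366


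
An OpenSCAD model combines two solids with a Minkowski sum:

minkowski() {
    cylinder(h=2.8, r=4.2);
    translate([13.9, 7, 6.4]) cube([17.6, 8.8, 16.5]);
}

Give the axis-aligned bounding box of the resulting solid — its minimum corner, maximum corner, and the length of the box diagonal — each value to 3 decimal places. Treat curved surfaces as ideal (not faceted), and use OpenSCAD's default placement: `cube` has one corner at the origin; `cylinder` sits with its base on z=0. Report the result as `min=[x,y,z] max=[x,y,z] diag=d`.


A = translate([13.9, 7, 6.4]) cube([17.6, 8.8, 16.5]) → bbox [13.9,7,6.4] .. [31.5,15.8,22.9]
B = cylinder(h=2.8, r=4.2) → bbox [-4.2,-4.2,0] .. [4.2,4.2,2.8]
lo = A.lo+B.lo = [13.9-4.2, 7-4.2, 6.4+0] = [9.700,2.800,6.400]
hi = A.hi+B.hi = [31.5+4.2, 15.8+4.2, 22.9+2.8] = [35.700,20.000,25.700]
diag = √(26²+17.2²+19.3²) = √1344.33 = 36.665

min=[9.700,2.800,6.400] max=[35.700,20.000,25.700] diag=36.665


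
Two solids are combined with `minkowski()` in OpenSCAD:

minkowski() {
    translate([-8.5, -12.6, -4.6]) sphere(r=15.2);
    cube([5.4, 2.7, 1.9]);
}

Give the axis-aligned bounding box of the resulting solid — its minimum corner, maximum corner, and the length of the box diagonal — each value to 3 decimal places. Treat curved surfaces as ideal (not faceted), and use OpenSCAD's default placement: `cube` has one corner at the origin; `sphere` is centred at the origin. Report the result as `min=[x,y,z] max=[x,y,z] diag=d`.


min=[-23.700,-27.800,-19.800] max=[12.100,5.300,12.500] diag=58.485

A = translate([-8.5, -12.6, -4.6]) sphere(r=15.2) → bbox [-23.7,-27.8,-19.8] .. [6.7,2.6,10.6]
B = cube([5.4, 2.7, 1.9]) → bbox [0,0,0] .. [5.4,2.7,1.9]
lo = A.lo+B.lo = [-23.7+0, -27.8+0, -19.8+0] = [-23.700,-27.800,-19.800]
hi = A.hi+B.hi = [6.7+5.4, 2.6+2.7, 10.6+1.9] = [12.100,5.300,12.500]
diag = √(35.8²+33.1²+32.3²) = √3420.54 = 58.485


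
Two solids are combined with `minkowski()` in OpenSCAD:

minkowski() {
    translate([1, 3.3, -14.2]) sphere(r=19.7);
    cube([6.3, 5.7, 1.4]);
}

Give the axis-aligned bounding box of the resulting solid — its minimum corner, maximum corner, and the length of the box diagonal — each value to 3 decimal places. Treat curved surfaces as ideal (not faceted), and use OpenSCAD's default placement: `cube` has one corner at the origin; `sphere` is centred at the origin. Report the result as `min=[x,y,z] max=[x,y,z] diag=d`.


min=[-18.700,-16.400,-33.900] max=[27.000,28.700,6.900] diag=76.073

A = translate([1, 3.3, -14.2]) sphere(r=19.7) → bbox [-18.7,-16.4,-33.9] .. [20.7,23,5.5]
B = cube([6.3, 5.7, 1.4]) → bbox [0,0,0] .. [6.3,5.7,1.4]
lo = A.lo+B.lo = [-18.7+0, -16.4+0, -33.9+0] = [-18.700,-16.400,-33.900]
hi = A.hi+B.hi = [20.7+6.3, 23+5.7, 5.5+1.4] = [27.000,28.700,6.900]
diag = √(45.7²+45.1²+40.8²) = √5787.14 = 76.073


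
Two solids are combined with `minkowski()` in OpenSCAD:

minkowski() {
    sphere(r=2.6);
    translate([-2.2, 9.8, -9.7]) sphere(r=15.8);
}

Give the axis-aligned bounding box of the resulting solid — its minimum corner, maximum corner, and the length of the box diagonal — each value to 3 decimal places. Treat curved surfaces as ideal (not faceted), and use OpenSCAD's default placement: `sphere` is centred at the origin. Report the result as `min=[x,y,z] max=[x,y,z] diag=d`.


A = translate([-2.2, 9.8, -9.7]) sphere(r=15.8) → bbox [-18,-6,-25.5] .. [13.6,25.6,6.1]
B = sphere(r=2.6) → bbox [-2.6,-2.6,-2.6] .. [2.6,2.6,2.6]
lo = A.lo+B.lo = [-18-2.6, -6-2.6, -25.5-2.6] = [-20.600,-8.600,-28.100]
hi = A.hi+B.hi = [13.6+2.6, 25.6+2.6, 6.1+2.6] = [16.200,28.200,8.700]
diag = √(36.8²+36.8²+36.8²) = √4062.72 = 63.739

min=[-20.600,-8.600,-28.100] max=[16.200,28.200,8.700] diag=63.739


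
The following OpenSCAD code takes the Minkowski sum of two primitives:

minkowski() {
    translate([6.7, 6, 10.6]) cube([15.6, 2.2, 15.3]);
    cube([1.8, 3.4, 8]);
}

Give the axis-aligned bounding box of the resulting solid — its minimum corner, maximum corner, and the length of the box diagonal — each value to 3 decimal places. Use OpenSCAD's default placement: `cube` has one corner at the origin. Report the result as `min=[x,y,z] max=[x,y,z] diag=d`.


min=[6.700,6.000,10.600] max=[24.100,11.600,33.900] diag=29.614

A = translate([6.7, 6, 10.6]) cube([15.6, 2.2, 15.3]) → bbox [6.7,6,10.6] .. [22.3,8.2,25.9]
B = cube([1.8, 3.4, 8]) → bbox [0,0,0] .. [1.8,3.4,8]
lo = A.lo+B.lo = [6.7+0, 6+0, 10.6+0] = [6.700,6.000,10.600]
hi = A.hi+B.hi = [22.3+1.8, 8.2+3.4, 25.9+8] = [24.100,11.600,33.900]
diag = √(17.4²+5.6²+23.3²) = √877.01 = 29.614


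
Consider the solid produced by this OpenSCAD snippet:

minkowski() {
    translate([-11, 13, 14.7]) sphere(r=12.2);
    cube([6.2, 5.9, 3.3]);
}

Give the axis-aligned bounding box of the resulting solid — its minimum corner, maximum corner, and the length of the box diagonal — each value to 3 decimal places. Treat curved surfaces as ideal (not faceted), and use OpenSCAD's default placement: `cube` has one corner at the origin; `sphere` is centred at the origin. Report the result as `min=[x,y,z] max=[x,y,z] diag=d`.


min=[-23.200,0.800,2.500] max=[7.400,31.100,30.200] diag=51.203

A = translate([-11, 13, 14.7]) sphere(r=12.2) → bbox [-23.2,0.8,2.5] .. [1.2,25.2,26.9]
B = cube([6.2, 5.9, 3.3]) → bbox [0,0,0] .. [6.2,5.9,3.3]
lo = A.lo+B.lo = [-23.2+0, 0.8+0, 2.5+0] = [-23.200,0.800,2.500]
hi = A.hi+B.hi = [1.2+6.2, 25.2+5.9, 26.9+3.3] = [7.400,31.100,30.200]
diag = √(30.6²+30.3²+27.7²) = √2621.74 = 51.203


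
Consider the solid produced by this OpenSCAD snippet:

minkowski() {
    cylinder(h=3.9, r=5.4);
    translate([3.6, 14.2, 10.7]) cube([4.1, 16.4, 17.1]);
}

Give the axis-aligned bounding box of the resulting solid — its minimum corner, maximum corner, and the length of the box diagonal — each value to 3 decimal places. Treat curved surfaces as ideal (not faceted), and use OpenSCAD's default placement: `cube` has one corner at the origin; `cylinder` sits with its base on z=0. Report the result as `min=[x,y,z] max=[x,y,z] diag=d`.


A = translate([3.6, 14.2, 10.7]) cube([4.1, 16.4, 17.1]) → bbox [3.6,14.2,10.7] .. [7.7,30.6,27.8]
B = cylinder(h=3.9, r=5.4) → bbox [-5.4,-5.4,0] .. [5.4,5.4,3.9]
lo = A.lo+B.lo = [3.6-5.4, 14.2-5.4, 10.7+0] = [-1.800,8.800,10.700]
hi = A.hi+B.hi = [7.7+5.4, 30.6+5.4, 27.8+3.9] = [13.100,36.000,31.700]
diag = √(14.9²+27.2²+21²) = √1402.85 = 37.455

min=[-1.800,8.800,10.700] max=[13.100,36.000,31.700] diag=37.455


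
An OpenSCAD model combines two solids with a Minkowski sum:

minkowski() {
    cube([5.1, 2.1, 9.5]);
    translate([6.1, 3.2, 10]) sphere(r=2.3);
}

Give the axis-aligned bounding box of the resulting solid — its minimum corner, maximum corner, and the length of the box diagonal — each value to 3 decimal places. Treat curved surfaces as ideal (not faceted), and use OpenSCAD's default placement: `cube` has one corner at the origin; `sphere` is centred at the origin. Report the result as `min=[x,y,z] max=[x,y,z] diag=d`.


A = translate([6.1, 3.2, 10]) sphere(r=2.3) → bbox [3.8,0.9,7.7] .. [8.4,5.5,12.3]
B = cube([5.1, 2.1, 9.5]) → bbox [0,0,0] .. [5.1,2.1,9.5]
lo = A.lo+B.lo = [3.8+0, 0.9+0, 7.7+0] = [3.800,0.900,7.700]
hi = A.hi+B.hi = [8.4+5.1, 5.5+2.1, 12.3+9.5] = [13.500,7.600,21.800]
diag = √(9.7²+6.7²+14.1²) = √337.79 = 18.379

min=[3.800,0.900,7.700] max=[13.500,7.600,21.800] diag=18.379


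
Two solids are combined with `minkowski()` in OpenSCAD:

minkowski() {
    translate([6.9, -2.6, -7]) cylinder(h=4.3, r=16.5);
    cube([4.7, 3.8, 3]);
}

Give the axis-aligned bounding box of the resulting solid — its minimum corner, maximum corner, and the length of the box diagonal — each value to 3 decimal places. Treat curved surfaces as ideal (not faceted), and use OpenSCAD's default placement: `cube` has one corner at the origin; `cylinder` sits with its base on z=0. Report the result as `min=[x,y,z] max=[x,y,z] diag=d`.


A = translate([6.9, -2.6, -7]) cylinder(h=4.3, r=16.5) → bbox [-9.6,-19.1,-7] .. [23.4,13.9,-2.7]
B = cube([4.7, 3.8, 3]) → bbox [0,0,0] .. [4.7,3.8,3]
lo = A.lo+B.lo = [-9.6+0, -19.1+0, -7+0] = [-9.600,-19.100,-7.000]
hi = A.hi+B.hi = [23.4+4.7, 13.9+3.8, -2.7+3] = [28.100,17.700,0.300]
diag = √(37.7²+36.8²+7.3²) = √2828.82 = 53.187

min=[-9.600,-19.100,-7.000] max=[28.100,17.700,0.300] diag=53.187


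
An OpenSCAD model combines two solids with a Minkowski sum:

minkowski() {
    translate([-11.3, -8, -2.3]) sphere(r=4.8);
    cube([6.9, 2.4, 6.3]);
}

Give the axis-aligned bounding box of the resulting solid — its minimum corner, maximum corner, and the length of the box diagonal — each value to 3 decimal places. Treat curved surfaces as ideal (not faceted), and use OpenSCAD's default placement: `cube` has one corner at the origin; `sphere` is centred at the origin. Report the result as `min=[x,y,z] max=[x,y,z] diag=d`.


min=[-16.100,-12.800,-7.100] max=[0.400,-0.800,8.800] diag=25.866

A = translate([-11.3, -8, -2.3]) sphere(r=4.8) → bbox [-16.1,-12.8,-7.1] .. [-6.5,-3.2,2.5]
B = cube([6.9, 2.4, 6.3]) → bbox [0,0,0] .. [6.9,2.4,6.3]
lo = A.lo+B.lo = [-16.1+0, -12.8+0, -7.1+0] = [-16.100,-12.800,-7.100]
hi = A.hi+B.hi = [-6.5+6.9, -3.2+2.4, 2.5+6.3] = [0.400,-0.800,8.800]
diag = √(16.5²+12²+15.9²) = √669.06 = 25.866


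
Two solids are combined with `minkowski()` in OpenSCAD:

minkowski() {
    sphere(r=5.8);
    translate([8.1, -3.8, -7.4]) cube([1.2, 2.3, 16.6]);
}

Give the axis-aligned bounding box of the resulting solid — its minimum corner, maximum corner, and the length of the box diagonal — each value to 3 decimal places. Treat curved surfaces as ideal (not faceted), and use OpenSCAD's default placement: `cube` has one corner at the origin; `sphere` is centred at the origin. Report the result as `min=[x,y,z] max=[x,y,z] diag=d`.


min=[2.300,-9.600,-13.200] max=[15.100,4.300,15.000] diag=33.945

A = translate([8.1, -3.8, -7.4]) cube([1.2, 2.3, 16.6]) → bbox [8.1,-3.8,-7.4] .. [9.3,-1.5,9.2]
B = sphere(r=5.8) → bbox [-5.8,-5.8,-5.8] .. [5.8,5.8,5.8]
lo = A.lo+B.lo = [8.1-5.8, -3.8-5.8, -7.4-5.8] = [2.300,-9.600,-13.200]
hi = A.hi+B.hi = [9.3+5.8, -1.5+5.8, 9.2+5.8] = [15.100,4.300,15.000]
diag = √(12.8²+13.9²+28.2²) = √1152.29 = 33.945


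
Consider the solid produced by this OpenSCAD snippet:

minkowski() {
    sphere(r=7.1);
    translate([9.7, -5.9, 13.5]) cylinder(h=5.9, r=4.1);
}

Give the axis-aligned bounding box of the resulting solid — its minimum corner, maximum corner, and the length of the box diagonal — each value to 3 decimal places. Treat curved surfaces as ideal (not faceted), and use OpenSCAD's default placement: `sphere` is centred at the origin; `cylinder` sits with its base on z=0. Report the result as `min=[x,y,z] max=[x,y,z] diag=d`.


min=[-1.500,-17.100,6.400] max=[20.900,5.300,26.500] diag=37.517

A = translate([9.7, -5.9, 13.5]) cylinder(h=5.9, r=4.1) → bbox [5.6,-10,13.5] .. [13.8,-1.8,19.4]
B = sphere(r=7.1) → bbox [-7.1,-7.1,-7.1] .. [7.1,7.1,7.1]
lo = A.lo+B.lo = [5.6-7.1, -10-7.1, 13.5-7.1] = [-1.500,-17.100,6.400]
hi = A.hi+B.hi = [13.8+7.1, -1.8+7.1, 19.4+7.1] = [20.900,5.300,26.500]
diag = √(22.4²+22.4²+20.1²) = √1407.53 = 37.517


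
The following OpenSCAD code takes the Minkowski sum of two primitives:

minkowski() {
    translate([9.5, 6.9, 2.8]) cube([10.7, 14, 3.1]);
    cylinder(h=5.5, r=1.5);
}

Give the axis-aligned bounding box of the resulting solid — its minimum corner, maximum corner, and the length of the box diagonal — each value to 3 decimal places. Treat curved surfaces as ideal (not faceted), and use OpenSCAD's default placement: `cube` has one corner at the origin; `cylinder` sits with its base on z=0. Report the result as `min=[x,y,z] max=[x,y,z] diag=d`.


A = translate([9.5, 6.9, 2.8]) cube([10.7, 14, 3.1]) → bbox [9.5,6.9,2.8] .. [20.2,20.9,5.9]
B = cylinder(h=5.5, r=1.5) → bbox [-1.5,-1.5,0] .. [1.5,1.5,5.5]
lo = A.lo+B.lo = [9.5-1.5, 6.9-1.5, 2.8+0] = [8.000,5.400,2.800]
hi = A.hi+B.hi = [20.2+1.5, 20.9+1.5, 5.9+5.5] = [21.700,22.400,11.400]
diag = √(13.7²+17²+8.6²) = √550.65 = 23.466

min=[8.000,5.400,2.800] max=[21.700,22.400,11.400] diag=23.466


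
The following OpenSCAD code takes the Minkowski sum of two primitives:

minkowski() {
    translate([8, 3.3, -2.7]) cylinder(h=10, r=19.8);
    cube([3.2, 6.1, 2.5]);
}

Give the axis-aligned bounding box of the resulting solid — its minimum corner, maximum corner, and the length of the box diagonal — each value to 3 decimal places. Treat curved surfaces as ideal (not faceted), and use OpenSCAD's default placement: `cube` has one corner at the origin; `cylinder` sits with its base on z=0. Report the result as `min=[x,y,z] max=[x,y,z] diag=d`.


min=[-11.800,-16.500,-2.700] max=[31.000,29.200,9.800] diag=63.848

A = translate([8, 3.3, -2.7]) cylinder(h=10, r=19.8) → bbox [-11.8,-16.5,-2.7] .. [27.8,23.1,7.3]
B = cube([3.2, 6.1, 2.5]) → bbox [0,0,0] .. [3.2,6.1,2.5]
lo = A.lo+B.lo = [-11.8+0, -16.5+0, -2.7+0] = [-11.800,-16.500,-2.700]
hi = A.hi+B.hi = [27.8+3.2, 23.1+6.1, 7.3+2.5] = [31.000,29.200,9.800]
diag = √(42.8²+45.7²+12.5²) = √4076.58 = 63.848


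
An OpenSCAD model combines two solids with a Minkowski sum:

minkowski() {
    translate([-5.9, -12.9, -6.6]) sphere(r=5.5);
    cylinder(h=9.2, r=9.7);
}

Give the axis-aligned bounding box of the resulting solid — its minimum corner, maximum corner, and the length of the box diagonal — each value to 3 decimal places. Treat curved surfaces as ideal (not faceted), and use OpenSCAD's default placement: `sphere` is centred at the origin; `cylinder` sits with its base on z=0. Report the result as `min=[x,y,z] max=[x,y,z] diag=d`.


min=[-21.100,-28.100,-12.100] max=[9.300,2.300,8.100] diag=47.501

A = translate([-5.9, -12.9, -6.6]) sphere(r=5.5) → bbox [-11.4,-18.4,-12.1] .. [-0.4,-7.4,-1.1]
B = cylinder(h=9.2, r=9.7) → bbox [-9.7,-9.7,0] .. [9.7,9.7,9.2]
lo = A.lo+B.lo = [-11.4-9.7, -18.4-9.7, -12.1+0] = [-21.100,-28.100,-12.100]
hi = A.hi+B.hi = [-0.4+9.7, -7.4+9.7, -1.1+9.2] = [9.300,2.300,8.100]
diag = √(30.4²+30.4²+20.2²) = √2256.36 = 47.501


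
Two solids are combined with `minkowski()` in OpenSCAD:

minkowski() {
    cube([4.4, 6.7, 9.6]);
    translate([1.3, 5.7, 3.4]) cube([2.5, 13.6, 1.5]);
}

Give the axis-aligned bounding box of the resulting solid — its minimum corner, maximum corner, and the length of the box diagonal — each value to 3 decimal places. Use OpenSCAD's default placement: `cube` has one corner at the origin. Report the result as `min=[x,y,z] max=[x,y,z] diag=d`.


A = translate([1.3, 5.7, 3.4]) cube([2.5, 13.6, 1.5]) → bbox [1.3,5.7,3.4] .. [3.8,19.3,4.9]
B = cube([4.4, 6.7, 9.6]) → bbox [0,0,0] .. [4.4,6.7,9.6]
lo = A.lo+B.lo = [1.3+0, 5.7+0, 3.4+0] = [1.300,5.700,3.400]
hi = A.hi+B.hi = [3.8+4.4, 19.3+6.7, 4.9+9.6] = [8.200,26.000,14.500]
diag = √(6.9²+20.3²+11.1²) = √582.91 = 24.144

min=[1.300,5.700,3.400] max=[8.200,26.000,14.500] diag=24.144


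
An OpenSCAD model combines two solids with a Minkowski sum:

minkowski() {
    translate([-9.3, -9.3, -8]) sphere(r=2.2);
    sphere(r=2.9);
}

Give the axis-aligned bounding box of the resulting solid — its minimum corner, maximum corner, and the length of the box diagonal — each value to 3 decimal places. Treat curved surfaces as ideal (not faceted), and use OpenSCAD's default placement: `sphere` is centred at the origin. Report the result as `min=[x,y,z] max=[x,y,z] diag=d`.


min=[-14.400,-14.400,-13.100] max=[-4.200,-4.200,-2.900] diag=17.667

A = translate([-9.3, -9.3, -8]) sphere(r=2.2) → bbox [-11.5,-11.5,-10.2] .. [-7.1,-7.1,-5.8]
B = sphere(r=2.9) → bbox [-2.9,-2.9,-2.9] .. [2.9,2.9,2.9]
lo = A.lo+B.lo = [-11.5-2.9, -11.5-2.9, -10.2-2.9] = [-14.400,-14.400,-13.100]
hi = A.hi+B.hi = [-7.1+2.9, -7.1+2.9, -5.8+2.9] = [-4.200,-4.200,-2.900]
diag = √(10.2²+10.2²+10.2²) = √312.12 = 17.667


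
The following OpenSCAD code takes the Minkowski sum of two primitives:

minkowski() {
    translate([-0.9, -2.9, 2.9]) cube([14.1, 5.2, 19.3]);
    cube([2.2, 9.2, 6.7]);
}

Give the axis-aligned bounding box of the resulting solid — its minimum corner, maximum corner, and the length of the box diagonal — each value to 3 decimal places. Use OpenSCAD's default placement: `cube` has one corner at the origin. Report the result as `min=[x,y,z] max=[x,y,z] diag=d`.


min=[-0.900,-2.900,2.900] max=[15.400,11.500,28.900] diag=33.898

A = translate([-0.9, -2.9, 2.9]) cube([14.1, 5.2, 19.3]) → bbox [-0.9,-2.9,2.9] .. [13.2,2.3,22.2]
B = cube([2.2, 9.2, 6.7]) → bbox [0,0,0] .. [2.2,9.2,6.7]
lo = A.lo+B.lo = [-0.9+0, -2.9+0, 2.9+0] = [-0.900,-2.900,2.900]
hi = A.hi+B.hi = [13.2+2.2, 2.3+9.2, 22.2+6.7] = [15.400,11.500,28.900]
diag = √(16.3²+14.4²+26²) = √1149.05 = 33.898


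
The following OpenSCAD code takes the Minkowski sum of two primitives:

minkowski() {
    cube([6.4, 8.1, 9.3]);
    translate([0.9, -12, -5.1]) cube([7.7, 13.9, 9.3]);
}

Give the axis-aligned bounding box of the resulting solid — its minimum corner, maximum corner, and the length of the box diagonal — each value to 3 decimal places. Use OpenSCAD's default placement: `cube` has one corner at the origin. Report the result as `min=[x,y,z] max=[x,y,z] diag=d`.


A = translate([0.9, -12, -5.1]) cube([7.7, 13.9, 9.3]) → bbox [0.9,-12,-5.1] .. [8.6,1.9,4.2]
B = cube([6.4, 8.1, 9.3]) → bbox [0,0,0] .. [6.4,8.1,9.3]
lo = A.lo+B.lo = [0.9+0, -12+0, -5.1+0] = [0.900,-12.000,-5.100]
hi = A.hi+B.hi = [8.6+6.4, 1.9+8.1, 4.2+9.3] = [15.000,10.000,13.500]
diag = √(14.1²+22²+18.6²) = √1028.77 = 32.074

min=[0.900,-12.000,-5.100] max=[15.000,10.000,13.500] diag=32.074


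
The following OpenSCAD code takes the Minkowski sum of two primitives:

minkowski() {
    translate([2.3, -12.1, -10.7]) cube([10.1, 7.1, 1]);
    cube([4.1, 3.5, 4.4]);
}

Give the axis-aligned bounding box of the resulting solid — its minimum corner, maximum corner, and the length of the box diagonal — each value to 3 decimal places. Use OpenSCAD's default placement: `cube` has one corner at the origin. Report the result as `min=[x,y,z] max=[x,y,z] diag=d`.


min=[2.300,-12.100,-10.700] max=[16.500,-1.500,-5.300] diag=18.525

A = translate([2.3, -12.1, -10.7]) cube([10.1, 7.1, 1]) → bbox [2.3,-12.1,-10.7] .. [12.4,-5,-9.7]
B = cube([4.1, 3.5, 4.4]) → bbox [0,0,0] .. [4.1,3.5,4.4]
lo = A.lo+B.lo = [2.3+0, -12.1+0, -10.7+0] = [2.300,-12.100,-10.700]
hi = A.hi+B.hi = [12.4+4.1, -5+3.5, -9.7+4.4] = [16.500,-1.500,-5.300]
diag = √(14.2²+10.6²+5.4²) = √343.16 = 18.525


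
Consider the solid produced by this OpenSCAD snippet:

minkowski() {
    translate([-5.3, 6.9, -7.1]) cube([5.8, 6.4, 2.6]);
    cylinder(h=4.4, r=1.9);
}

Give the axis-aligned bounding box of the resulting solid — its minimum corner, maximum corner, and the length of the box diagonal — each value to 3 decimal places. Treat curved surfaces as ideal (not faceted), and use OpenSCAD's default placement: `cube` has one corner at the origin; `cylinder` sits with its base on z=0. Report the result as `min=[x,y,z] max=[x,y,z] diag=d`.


min=[-7.200,5.000,-7.100] max=[2.400,15.200,-0.100] diag=15.659

A = translate([-5.3, 6.9, -7.1]) cube([5.8, 6.4, 2.6]) → bbox [-5.3,6.9,-7.1] .. [0.5,13.3,-4.5]
B = cylinder(h=4.4, r=1.9) → bbox [-1.9,-1.9,0] .. [1.9,1.9,4.4]
lo = A.lo+B.lo = [-5.3-1.9, 6.9-1.9, -7.1+0] = [-7.200,5.000,-7.100]
hi = A.hi+B.hi = [0.5+1.9, 13.3+1.9, -4.5+4.4] = [2.400,15.200,-0.100]
diag = √(9.6²+10.2²+7²) = √245.2 = 15.659


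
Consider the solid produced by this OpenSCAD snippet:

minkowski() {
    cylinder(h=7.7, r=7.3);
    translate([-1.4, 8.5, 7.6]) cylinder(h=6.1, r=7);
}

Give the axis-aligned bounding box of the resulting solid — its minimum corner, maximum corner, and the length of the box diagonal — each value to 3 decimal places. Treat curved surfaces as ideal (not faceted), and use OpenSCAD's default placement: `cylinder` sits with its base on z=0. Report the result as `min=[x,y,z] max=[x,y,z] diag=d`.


A = translate([-1.4, 8.5, 7.6]) cylinder(h=6.1, r=7) → bbox [-8.4,1.5,7.6] .. [5.6,15.5,13.7]
B = cylinder(h=7.7, r=7.3) → bbox [-7.3,-7.3,0] .. [7.3,7.3,7.7]
lo = A.lo+B.lo = [-8.4-7.3, 1.5-7.3, 7.6+0] = [-15.700,-5.800,7.600]
hi = A.hi+B.hi = [5.6+7.3, 15.5+7.3, 13.7+7.7] = [12.900,22.800,21.400]
diag = √(28.6²+28.6²+13.8²) = √1826.36 = 42.736

min=[-15.700,-5.800,7.600] max=[12.900,22.800,21.400] diag=42.736


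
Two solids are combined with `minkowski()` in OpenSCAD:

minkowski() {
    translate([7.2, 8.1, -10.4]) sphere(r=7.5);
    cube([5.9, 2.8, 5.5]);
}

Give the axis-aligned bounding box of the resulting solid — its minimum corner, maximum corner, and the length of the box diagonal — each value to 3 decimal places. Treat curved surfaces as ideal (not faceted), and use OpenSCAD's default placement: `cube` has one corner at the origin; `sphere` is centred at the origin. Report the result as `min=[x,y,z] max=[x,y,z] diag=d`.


A = translate([7.2, 8.1, -10.4]) sphere(r=7.5) → bbox [-0.3,0.6,-17.9] .. [14.7,15.6,-2.9]
B = cube([5.9, 2.8, 5.5]) → bbox [0,0,0] .. [5.9,2.8,5.5]
lo = A.lo+B.lo = [-0.3+0, 0.6+0, -17.9+0] = [-0.300,0.600,-17.900]
hi = A.hi+B.hi = [14.7+5.9, 15.6+2.8, -2.9+5.5] = [20.600,18.400,2.600]
diag = √(20.9²+17.8²+20.5²) = √1173.9 = 34.262

min=[-0.300,0.600,-17.900] max=[20.600,18.400,2.600] diag=34.262


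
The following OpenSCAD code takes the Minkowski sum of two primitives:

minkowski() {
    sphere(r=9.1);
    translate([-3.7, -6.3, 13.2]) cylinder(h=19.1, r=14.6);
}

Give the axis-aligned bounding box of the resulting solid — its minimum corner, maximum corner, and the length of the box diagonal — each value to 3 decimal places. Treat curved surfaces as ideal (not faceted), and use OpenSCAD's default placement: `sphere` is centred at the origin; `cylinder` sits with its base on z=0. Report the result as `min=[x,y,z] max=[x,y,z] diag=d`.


A = translate([-3.7, -6.3, 13.2]) cylinder(h=19.1, r=14.6) → bbox [-18.3,-20.9,13.2] .. [10.9,8.3,32.3]
B = sphere(r=9.1) → bbox [-9.1,-9.1,-9.1] .. [9.1,9.1,9.1]
lo = A.lo+B.lo = [-18.3-9.1, -20.9-9.1, 13.2-9.1] = [-27.400,-30.000,4.100]
hi = A.hi+B.hi = [10.9+9.1, 8.3+9.1, 32.3+9.1] = [20.000,17.400,41.400]
diag = √(47.4²+47.4²+37.3²) = √5884.81 = 76.713

min=[-27.400,-30.000,4.100] max=[20.000,17.400,41.400] diag=76.713


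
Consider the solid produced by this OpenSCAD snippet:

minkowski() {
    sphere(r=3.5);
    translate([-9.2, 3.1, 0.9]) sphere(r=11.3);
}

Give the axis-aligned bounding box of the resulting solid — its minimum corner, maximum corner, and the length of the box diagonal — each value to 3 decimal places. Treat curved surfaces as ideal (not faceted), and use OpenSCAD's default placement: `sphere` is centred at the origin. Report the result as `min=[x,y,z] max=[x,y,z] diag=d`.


min=[-24.000,-11.700,-13.900] max=[5.600,17.900,15.700] diag=51.269

A = translate([-9.2, 3.1, 0.9]) sphere(r=11.3) → bbox [-20.5,-8.2,-10.4] .. [2.1,14.4,12.2]
B = sphere(r=3.5) → bbox [-3.5,-3.5,-3.5] .. [3.5,3.5,3.5]
lo = A.lo+B.lo = [-20.5-3.5, -8.2-3.5, -10.4-3.5] = [-24.000,-11.700,-13.900]
hi = A.hi+B.hi = [2.1+3.5, 14.4+3.5, 12.2+3.5] = [5.600,17.900,15.700]
diag = √(29.6²+29.6²+29.6²) = √2628.48 = 51.269


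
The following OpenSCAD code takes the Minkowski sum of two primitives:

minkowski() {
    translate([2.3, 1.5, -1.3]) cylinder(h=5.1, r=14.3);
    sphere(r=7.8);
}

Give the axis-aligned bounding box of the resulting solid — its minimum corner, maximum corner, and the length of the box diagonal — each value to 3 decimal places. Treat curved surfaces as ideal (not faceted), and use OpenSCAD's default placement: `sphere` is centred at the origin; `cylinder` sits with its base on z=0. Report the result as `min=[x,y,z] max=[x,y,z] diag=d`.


min=[-19.800,-20.600,-9.100] max=[24.400,23.600,11.600] diag=65.847

A = translate([2.3, 1.5, -1.3]) cylinder(h=5.1, r=14.3) → bbox [-12,-12.8,-1.3] .. [16.6,15.8,3.8]
B = sphere(r=7.8) → bbox [-7.8,-7.8,-7.8] .. [7.8,7.8,7.8]
lo = A.lo+B.lo = [-12-7.8, -12.8-7.8, -1.3-7.8] = [-19.800,-20.600,-9.100]
hi = A.hi+B.hi = [16.6+7.8, 15.8+7.8, 3.8+7.8] = [24.400,23.600,11.600]
diag = √(44.2²+44.2²+20.7²) = √4335.77 = 65.847


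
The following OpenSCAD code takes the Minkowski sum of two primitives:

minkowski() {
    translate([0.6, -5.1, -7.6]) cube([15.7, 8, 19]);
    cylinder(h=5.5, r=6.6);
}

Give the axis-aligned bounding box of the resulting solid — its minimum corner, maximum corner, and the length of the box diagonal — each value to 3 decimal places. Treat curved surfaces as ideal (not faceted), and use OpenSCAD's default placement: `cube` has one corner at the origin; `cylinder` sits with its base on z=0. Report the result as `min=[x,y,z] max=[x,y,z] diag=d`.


min=[-6.000,-11.700,-7.600] max=[22.900,9.500,16.900] diag=43.415

A = translate([0.6, -5.1, -7.6]) cube([15.7, 8, 19]) → bbox [0.6,-5.1,-7.6] .. [16.3,2.9,11.4]
B = cylinder(h=5.5, r=6.6) → bbox [-6.6,-6.6,0] .. [6.6,6.6,5.5]
lo = A.lo+B.lo = [0.6-6.6, -5.1-6.6, -7.6+0] = [-6.000,-11.700,-7.600]
hi = A.hi+B.hi = [16.3+6.6, 2.9+6.6, 11.4+5.5] = [22.900,9.500,16.900]
diag = √(28.9²+21.2²+24.5²) = √1884.9 = 43.415


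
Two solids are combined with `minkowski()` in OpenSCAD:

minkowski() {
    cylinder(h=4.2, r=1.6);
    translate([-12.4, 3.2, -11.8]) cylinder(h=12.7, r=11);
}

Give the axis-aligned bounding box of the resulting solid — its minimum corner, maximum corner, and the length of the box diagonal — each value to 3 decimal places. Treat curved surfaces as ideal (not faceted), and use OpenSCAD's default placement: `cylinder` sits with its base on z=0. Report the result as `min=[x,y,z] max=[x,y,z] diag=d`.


A = translate([-12.4, 3.2, -11.8]) cylinder(h=12.7, r=11) → bbox [-23.4,-7.8,-11.8] .. [-1.4,14.2,0.9]
B = cylinder(h=4.2, r=1.6) → bbox [-1.6,-1.6,0] .. [1.6,1.6,4.2]
lo = A.lo+B.lo = [-23.4-1.6, -7.8-1.6, -11.8+0] = [-25.000,-9.400,-11.800]
hi = A.hi+B.hi = [-1.4+1.6, 14.2+1.6, 0.9+4.2] = [0.200,15.800,5.100]
diag = √(25.2²+25.2²+16.9²) = √1555.69 = 39.442

min=[-25.000,-9.400,-11.800] max=[0.200,15.800,5.100] diag=39.442


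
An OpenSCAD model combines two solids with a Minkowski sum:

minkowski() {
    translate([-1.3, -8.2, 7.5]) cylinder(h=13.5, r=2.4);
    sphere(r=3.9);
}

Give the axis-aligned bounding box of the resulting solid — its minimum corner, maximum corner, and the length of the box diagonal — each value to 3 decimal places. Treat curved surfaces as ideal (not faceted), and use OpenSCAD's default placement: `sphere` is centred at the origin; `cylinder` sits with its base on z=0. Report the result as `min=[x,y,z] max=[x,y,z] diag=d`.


A = translate([-1.3, -8.2, 7.5]) cylinder(h=13.5, r=2.4) → bbox [-3.7,-10.6,7.5] .. [1.1,-5.8,21]
B = sphere(r=3.9) → bbox [-3.9,-3.9,-3.9] .. [3.9,3.9,3.9]
lo = A.lo+B.lo = [-3.7-3.9, -10.6-3.9, 7.5-3.9] = [-7.600,-14.500,3.600]
hi = A.hi+B.hi = [1.1+3.9, -5.8+3.9, 21+3.9] = [5.000,-1.900,24.900]
diag = √(12.6²+12.6²+21.3²) = √771.21 = 27.771

min=[-7.600,-14.500,3.600] max=[5.000,-1.900,24.900] diag=27.771


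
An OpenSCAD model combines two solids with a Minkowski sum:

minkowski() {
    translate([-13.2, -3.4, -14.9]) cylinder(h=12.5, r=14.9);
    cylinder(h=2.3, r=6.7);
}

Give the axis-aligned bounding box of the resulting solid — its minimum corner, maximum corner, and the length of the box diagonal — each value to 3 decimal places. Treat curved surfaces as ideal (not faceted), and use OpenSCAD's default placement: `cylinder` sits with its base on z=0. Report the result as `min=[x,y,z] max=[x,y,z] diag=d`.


A = translate([-13.2, -3.4, -14.9]) cylinder(h=12.5, r=14.9) → bbox [-28.1,-18.3,-14.9] .. [1.7,11.5,-2.4]
B = cylinder(h=2.3, r=6.7) → bbox [-6.7,-6.7,0] .. [6.7,6.7,2.3]
lo = A.lo+B.lo = [-28.1-6.7, -18.3-6.7, -14.9+0] = [-34.800,-25.000,-14.900]
hi = A.hi+B.hi = [1.7+6.7, 11.5+6.7, -2.4+2.3] = [8.400,18.200,-0.100]
diag = √(43.2²+43.2²+14.8²) = √3951.52 = 62.861

min=[-34.800,-25.000,-14.900] max=[8.400,18.200,-0.100] diag=62.861


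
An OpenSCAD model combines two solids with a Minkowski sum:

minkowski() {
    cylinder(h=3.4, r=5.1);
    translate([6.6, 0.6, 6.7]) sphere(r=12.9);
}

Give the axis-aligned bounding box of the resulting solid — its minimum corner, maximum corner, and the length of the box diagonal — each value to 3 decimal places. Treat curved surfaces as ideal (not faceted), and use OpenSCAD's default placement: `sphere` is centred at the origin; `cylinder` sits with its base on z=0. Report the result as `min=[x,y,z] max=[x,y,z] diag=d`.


min=[-11.400,-17.400,-6.200] max=[24.600,18.600,23.000] diag=58.691

A = translate([6.6, 0.6, 6.7]) sphere(r=12.9) → bbox [-6.3,-12.3,-6.2] .. [19.5,13.5,19.6]
B = cylinder(h=3.4, r=5.1) → bbox [-5.1,-5.1,0] .. [5.1,5.1,3.4]
lo = A.lo+B.lo = [-6.3-5.1, -12.3-5.1, -6.2+0] = [-11.400,-17.400,-6.200]
hi = A.hi+B.hi = [19.5+5.1, 13.5+5.1, 19.6+3.4] = [24.600,18.600,23.000]
diag = √(36²+36²+29.2²) = √3444.64 = 58.691


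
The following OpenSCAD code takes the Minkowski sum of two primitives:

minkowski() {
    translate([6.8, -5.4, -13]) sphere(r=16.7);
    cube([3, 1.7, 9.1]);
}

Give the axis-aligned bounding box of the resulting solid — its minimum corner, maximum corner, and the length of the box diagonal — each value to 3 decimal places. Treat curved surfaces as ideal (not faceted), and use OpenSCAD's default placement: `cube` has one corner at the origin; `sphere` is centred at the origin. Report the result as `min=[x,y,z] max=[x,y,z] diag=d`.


A = translate([6.8, -5.4, -13]) sphere(r=16.7) → bbox [-9.9,-22.1,-29.7] .. [23.5,11.3,3.7]
B = cube([3, 1.7, 9.1]) → bbox [0,0,0] .. [3,1.7,9.1]
lo = A.lo+B.lo = [-9.9+0, -22.1+0, -29.7+0] = [-9.900,-22.100,-29.700]
hi = A.hi+B.hi = [23.5+3, 11.3+1.7, 3.7+9.1] = [26.500,13.000,12.800]
diag = √(36.4²+35.1²+42.5²) = √4363.22 = 66.055

min=[-9.900,-22.100,-29.700] max=[26.500,13.000,12.800] diag=66.055


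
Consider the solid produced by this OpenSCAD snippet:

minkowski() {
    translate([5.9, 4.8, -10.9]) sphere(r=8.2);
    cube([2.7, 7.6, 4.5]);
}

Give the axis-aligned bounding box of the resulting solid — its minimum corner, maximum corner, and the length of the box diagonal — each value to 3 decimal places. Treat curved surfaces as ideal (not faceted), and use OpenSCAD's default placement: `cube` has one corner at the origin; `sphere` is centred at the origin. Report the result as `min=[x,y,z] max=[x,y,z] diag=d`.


min=[-2.300,-3.400,-19.100] max=[16.800,20.600,1.800] diag=37.116

A = translate([5.9, 4.8, -10.9]) sphere(r=8.2) → bbox [-2.3,-3.4,-19.1] .. [14.1,13,-2.7]
B = cube([2.7, 7.6, 4.5]) → bbox [0,0,0] .. [2.7,7.6,4.5]
lo = A.lo+B.lo = [-2.3+0, -3.4+0, -19.1+0] = [-2.300,-3.400,-19.100]
hi = A.hi+B.hi = [14.1+2.7, 13+7.6, -2.7+4.5] = [16.800,20.600,1.800]
diag = √(19.1²+24²+20.9²) = √1377.62 = 37.116


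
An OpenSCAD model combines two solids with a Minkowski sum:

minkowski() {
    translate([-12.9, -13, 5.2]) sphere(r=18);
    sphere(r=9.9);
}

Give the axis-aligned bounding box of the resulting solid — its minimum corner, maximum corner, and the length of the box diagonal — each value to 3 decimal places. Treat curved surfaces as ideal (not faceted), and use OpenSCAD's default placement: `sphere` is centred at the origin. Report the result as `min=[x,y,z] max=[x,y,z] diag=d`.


min=[-40.800,-40.900,-22.700] max=[15.000,14.900,33.100] diag=96.648

A = translate([-12.9, -13, 5.2]) sphere(r=18) → bbox [-30.9,-31,-12.8] .. [5.1,5,23.2]
B = sphere(r=9.9) → bbox [-9.9,-9.9,-9.9] .. [9.9,9.9,9.9]
lo = A.lo+B.lo = [-30.9-9.9, -31-9.9, -12.8-9.9] = [-40.800,-40.900,-22.700]
hi = A.hi+B.hi = [5.1+9.9, 5+9.9, 23.2+9.9] = [15.000,14.900,33.100]
diag = √(55.8²+55.8²+55.8²) = √9340.92 = 96.648


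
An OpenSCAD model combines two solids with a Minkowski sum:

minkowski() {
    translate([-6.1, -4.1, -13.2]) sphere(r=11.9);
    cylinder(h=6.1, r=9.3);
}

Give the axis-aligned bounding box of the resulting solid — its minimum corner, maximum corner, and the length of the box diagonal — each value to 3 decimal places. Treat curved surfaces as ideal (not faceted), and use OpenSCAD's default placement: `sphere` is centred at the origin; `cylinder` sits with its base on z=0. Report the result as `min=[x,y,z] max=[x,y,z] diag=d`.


A = translate([-6.1, -4.1, -13.2]) sphere(r=11.9) → bbox [-18,-16,-25.1] .. [5.8,7.8,-1.3]
B = cylinder(h=6.1, r=9.3) → bbox [-9.3,-9.3,0] .. [9.3,9.3,6.1]
lo = A.lo+B.lo = [-18-9.3, -16-9.3, -25.1+0] = [-27.300,-25.300,-25.100]
hi = A.hi+B.hi = [5.8+9.3, 7.8+9.3, -1.3+6.1] = [15.100,17.100,4.800]
diag = √(42.4²+42.4²+29.9²) = √4489.53 = 67.004

min=[-27.300,-25.300,-25.100] max=[15.100,17.100,4.800] diag=67.004


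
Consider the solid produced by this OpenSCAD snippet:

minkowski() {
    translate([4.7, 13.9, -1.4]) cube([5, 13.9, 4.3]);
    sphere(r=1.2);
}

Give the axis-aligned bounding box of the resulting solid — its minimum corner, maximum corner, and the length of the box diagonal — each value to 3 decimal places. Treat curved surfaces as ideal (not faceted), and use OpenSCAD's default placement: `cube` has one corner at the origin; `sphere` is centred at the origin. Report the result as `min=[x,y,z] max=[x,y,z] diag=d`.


A = translate([4.7, 13.9, -1.4]) cube([5, 13.9, 4.3]) → bbox [4.7,13.9,-1.4] .. [9.7,27.8,2.9]
B = sphere(r=1.2) → bbox [-1.2,-1.2,-1.2] .. [1.2,1.2,1.2]
lo = A.lo+B.lo = [4.7-1.2, 13.9-1.2, -1.4-1.2] = [3.500,12.700,-2.600]
hi = A.hi+B.hi = [9.7+1.2, 27.8+1.2, 2.9+1.2] = [10.900,29.000,4.100]
diag = √(7.4²+16.3²+6.7²) = √365.34 = 19.114

min=[3.500,12.700,-2.600] max=[10.900,29.000,4.100] diag=19.114
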